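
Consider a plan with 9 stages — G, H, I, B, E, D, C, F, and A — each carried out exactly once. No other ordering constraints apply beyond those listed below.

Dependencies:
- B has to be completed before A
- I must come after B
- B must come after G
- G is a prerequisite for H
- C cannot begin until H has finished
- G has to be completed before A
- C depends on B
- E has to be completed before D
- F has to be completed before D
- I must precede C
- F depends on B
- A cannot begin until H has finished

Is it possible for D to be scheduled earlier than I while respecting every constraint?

Nothing in the constraints forces I before D — there is no chain from I to D.
That means at least one valid schedule has D before I.

Yes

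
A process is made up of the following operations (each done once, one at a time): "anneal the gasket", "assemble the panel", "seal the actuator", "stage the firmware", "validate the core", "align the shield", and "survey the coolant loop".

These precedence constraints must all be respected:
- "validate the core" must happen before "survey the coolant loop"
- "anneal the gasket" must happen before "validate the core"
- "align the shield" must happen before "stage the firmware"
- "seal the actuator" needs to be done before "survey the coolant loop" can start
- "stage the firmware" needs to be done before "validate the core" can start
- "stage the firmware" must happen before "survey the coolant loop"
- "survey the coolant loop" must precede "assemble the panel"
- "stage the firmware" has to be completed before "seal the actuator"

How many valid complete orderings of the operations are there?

2 operations have no prerequisites ("anneal the gasket", "align the shield"), so any of them could come first.
Counting all ways to extend the partial order to a total order gives 7.

7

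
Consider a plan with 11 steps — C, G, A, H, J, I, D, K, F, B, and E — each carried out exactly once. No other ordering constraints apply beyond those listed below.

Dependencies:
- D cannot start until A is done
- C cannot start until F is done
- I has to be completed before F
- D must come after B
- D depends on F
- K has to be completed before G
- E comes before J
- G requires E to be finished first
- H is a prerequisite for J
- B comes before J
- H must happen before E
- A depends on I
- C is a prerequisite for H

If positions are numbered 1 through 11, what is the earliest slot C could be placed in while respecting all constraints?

The steps that are forced before C, directly or transitively, are I, F. That's 2 steps.
With 2 mandatory predecessors, the earliest C can sit is position 2+1 = 3, and placing just those 2 first achieves it.

3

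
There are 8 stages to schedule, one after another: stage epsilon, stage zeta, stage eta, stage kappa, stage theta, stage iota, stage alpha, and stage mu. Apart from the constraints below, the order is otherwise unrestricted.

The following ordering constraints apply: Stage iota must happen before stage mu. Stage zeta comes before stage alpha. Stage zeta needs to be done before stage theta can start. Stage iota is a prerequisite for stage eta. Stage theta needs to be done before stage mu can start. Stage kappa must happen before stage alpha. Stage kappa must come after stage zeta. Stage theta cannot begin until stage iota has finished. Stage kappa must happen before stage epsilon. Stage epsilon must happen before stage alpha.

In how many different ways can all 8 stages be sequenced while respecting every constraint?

The stages with no prerequisites are stage zeta, stage iota; any of them can be placed first.
Enumerating by repeatedly choosing an available stage (one whose prerequisites are all placed) gives 175 distinct complete orderings.

175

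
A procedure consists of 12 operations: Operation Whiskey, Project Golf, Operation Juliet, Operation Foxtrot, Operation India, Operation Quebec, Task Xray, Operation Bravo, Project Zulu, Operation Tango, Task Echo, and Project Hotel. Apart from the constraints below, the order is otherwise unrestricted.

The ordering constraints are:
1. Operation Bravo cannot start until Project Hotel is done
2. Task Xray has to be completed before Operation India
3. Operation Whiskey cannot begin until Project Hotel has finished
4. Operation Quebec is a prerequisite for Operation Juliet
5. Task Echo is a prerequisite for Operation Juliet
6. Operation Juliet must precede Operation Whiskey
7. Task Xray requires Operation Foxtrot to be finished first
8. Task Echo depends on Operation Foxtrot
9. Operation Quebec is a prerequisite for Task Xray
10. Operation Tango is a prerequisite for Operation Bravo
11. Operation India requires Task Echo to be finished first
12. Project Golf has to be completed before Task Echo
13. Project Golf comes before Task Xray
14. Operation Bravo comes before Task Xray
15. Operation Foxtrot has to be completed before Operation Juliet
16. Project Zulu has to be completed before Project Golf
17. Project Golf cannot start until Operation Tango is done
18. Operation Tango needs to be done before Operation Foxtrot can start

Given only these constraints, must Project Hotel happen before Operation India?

Tracing the constraints gives a chain: Project Hotel → Operation Bravo → Task Xray → Operation India.
That forces Project Hotel before Operation India in every valid schedule.

Yes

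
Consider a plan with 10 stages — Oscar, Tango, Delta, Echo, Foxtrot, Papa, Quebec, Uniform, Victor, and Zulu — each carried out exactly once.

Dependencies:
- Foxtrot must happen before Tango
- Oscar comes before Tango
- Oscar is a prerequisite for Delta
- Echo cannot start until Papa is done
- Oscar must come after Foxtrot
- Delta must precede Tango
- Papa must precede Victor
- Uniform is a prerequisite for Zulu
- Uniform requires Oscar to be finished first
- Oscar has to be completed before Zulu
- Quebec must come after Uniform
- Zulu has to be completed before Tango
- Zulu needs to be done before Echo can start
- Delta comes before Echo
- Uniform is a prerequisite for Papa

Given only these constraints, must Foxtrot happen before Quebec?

Yes

Chaining the stated constraints: Foxtrot → Oscar → Uniform → Quebec.
Hence Foxtrot necessarily comes before Quebec.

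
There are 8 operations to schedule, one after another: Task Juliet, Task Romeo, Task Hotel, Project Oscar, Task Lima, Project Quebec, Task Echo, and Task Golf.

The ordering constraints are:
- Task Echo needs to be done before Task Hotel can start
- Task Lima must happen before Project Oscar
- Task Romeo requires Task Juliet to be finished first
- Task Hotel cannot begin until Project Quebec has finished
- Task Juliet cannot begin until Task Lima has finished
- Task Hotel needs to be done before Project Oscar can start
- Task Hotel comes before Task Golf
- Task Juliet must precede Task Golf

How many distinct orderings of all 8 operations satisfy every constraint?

The operations with no prerequisites are Task Lima, Project Quebec, Task Echo; any of them can be placed first.
Enumerating by repeatedly choosing an available operation (one whose prerequisites are all placed) gives 176 distinct complete orderings.

176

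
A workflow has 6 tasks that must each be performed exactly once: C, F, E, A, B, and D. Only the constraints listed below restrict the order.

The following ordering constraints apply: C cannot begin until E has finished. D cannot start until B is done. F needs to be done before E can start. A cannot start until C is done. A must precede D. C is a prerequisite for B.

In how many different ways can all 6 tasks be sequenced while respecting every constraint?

F is the only task with nothing required before it, so every ordering starts there.
Systematically extending each partial ordering one task at a time and counting, there are 2 complete orderings.

2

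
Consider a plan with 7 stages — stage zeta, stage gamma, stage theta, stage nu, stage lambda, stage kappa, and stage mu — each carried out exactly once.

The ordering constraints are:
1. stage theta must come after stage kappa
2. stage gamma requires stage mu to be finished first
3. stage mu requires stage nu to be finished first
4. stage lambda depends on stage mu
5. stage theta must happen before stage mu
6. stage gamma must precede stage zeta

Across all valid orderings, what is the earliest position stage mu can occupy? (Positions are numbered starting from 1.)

4

The stages that are forced before stage mu, directly or transitively, are stage theta, stage nu, stage kappa. That's 3 stages.
So at minimum 3 stages come before stage mu, putting stage mu no earlier than position 4. That position is achievable by scheduling exactly those predecessors first.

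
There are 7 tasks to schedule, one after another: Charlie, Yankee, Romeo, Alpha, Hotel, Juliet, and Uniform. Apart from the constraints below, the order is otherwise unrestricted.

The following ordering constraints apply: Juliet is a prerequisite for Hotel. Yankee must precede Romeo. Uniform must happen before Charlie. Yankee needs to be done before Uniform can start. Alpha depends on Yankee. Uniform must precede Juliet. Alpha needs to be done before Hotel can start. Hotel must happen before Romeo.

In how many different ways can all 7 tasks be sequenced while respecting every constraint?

14

Only Yankee has no prerequisites, so it must go first.
Systematically extending each partial ordering one task at a time and counting, there are 14 complete orderings.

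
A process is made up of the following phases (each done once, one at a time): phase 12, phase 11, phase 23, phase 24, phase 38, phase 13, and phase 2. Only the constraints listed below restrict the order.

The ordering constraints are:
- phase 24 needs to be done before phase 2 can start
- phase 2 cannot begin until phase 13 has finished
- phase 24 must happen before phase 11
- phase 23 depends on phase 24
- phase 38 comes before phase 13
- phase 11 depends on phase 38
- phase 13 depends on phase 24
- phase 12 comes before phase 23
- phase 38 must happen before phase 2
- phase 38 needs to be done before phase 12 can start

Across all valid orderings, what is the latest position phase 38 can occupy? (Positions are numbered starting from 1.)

2

Every phase that must follow phase 38 has to come after it. Tracing all chains starting from phase 38, those phases are: phase 12, phase 11, phase 23, phase 13, phase 2 — 5 in total.
So at least 5 phases follow phase 38, putting phase 38 no later than position 2. That position is achievable by scheduling everything else first.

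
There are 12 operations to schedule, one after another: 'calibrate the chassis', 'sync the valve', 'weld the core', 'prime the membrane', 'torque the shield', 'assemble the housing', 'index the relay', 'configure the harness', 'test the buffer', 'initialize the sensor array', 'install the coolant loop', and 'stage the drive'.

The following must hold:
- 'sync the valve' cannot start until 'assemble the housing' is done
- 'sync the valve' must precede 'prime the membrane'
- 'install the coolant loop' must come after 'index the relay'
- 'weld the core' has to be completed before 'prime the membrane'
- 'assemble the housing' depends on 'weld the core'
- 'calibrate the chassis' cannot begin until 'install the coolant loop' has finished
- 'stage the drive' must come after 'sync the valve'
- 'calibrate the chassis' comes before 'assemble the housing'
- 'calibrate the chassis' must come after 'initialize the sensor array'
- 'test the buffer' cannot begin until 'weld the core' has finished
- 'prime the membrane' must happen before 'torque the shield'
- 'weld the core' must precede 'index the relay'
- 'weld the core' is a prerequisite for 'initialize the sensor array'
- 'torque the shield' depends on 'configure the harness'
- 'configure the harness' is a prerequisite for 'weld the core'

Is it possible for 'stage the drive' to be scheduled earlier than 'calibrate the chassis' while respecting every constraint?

No

Following 'calibrate the chassis' → 'assemble the housing' → 'sync the valve' → 'stage the drive', 'calibrate the chassis' must precede 'stage the drive' in every valid ordering.
So no valid ordering can have 'stage the drive' before 'calibrate the chassis'.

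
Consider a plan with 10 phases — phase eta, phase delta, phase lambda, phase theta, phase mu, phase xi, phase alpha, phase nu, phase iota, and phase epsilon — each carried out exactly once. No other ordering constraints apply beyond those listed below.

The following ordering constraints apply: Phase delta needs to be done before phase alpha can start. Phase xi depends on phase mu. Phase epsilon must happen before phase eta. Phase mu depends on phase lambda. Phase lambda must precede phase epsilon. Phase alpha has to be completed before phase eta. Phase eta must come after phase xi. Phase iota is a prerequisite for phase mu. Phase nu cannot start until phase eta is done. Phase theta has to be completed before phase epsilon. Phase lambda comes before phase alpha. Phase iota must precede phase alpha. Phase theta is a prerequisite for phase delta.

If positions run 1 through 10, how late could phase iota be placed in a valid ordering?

Following every chain forward from phase iota, the phases that must come later are phase eta, phase mu, phase xi, phase alpha, phase nu — 5 of them.
So at least 5 phases follow phase iota, putting phase iota no later than position 5. That position is achievable by scheduling everything else first.

5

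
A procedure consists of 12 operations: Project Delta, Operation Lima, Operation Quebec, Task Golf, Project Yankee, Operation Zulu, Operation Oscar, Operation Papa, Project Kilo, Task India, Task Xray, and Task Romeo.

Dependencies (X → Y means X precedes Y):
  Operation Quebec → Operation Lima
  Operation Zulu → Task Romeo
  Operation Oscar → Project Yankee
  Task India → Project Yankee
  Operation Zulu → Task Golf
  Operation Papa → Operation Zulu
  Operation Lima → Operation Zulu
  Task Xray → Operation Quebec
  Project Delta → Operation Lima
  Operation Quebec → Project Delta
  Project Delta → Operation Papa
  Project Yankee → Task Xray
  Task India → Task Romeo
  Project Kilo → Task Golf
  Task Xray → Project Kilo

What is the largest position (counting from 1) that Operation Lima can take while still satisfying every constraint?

9

Every operation that must follow Operation Lima has to come after it. Tracing all chains starting from Operation Lima, those operations are: Task Golf, Operation Zulu, Task Romeo — 3 in total.
With 3 mandatory successors out of 12 operations total, the latest slot for Operation Lima is 12−3 = 9, and it's reachable by doing all non-successors before Operation Lima.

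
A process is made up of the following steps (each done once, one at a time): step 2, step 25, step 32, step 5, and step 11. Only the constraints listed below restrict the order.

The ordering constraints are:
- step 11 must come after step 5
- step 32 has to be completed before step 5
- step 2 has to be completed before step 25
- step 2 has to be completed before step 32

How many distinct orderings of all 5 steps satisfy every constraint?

4

Only step 2 has no prerequisites, so it must go first.
Systematically extending each partial ordering one step at a time and counting, there are 4 complete orderings.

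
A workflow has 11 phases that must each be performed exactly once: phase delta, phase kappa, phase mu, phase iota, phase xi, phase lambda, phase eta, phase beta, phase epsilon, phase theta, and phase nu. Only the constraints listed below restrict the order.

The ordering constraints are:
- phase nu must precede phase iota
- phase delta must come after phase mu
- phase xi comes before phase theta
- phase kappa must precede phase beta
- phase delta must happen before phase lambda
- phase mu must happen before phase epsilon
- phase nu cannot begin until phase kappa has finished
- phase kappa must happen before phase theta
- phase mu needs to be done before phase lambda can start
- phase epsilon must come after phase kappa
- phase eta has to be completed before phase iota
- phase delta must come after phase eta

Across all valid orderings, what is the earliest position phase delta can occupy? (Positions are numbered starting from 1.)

3

Working backwards through the constraints from phase delta, its full set of required predecessors is phase mu, phase eta — 2 of them.
With 2 mandatory predecessors, the earliest phase delta can sit is position 2+1 = 3, and placing just those 2 first achieves it.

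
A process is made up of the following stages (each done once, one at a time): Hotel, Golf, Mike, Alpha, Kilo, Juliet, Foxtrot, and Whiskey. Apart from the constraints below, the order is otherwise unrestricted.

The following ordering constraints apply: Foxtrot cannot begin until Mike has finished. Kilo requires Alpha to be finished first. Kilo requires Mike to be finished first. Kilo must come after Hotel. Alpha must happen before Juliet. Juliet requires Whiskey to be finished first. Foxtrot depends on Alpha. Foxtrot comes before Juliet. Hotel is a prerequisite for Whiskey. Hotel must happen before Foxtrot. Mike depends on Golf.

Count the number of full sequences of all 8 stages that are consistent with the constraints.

150

3 stages have no prerequisites (Hotel, Golf, Alpha), so any of them could come first.
Enumerating by repeatedly choosing an available stage (one whose prerequisites are all placed) gives 150 distinct complete orderings.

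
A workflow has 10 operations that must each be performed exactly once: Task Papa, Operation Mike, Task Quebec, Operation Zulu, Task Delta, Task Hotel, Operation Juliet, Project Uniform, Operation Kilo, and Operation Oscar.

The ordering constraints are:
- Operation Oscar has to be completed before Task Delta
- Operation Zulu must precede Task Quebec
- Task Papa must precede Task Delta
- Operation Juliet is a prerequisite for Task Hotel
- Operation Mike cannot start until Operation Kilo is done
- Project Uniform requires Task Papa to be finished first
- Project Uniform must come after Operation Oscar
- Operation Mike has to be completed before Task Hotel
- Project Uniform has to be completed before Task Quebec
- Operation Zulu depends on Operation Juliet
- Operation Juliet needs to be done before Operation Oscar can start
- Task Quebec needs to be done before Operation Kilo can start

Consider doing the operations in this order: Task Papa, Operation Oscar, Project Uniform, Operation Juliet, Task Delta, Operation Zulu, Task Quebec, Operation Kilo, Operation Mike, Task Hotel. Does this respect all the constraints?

Here Operation Juliet comes after Operation Oscar.
Since Operation Juliet is required before Operation Oscar, the ordering is invalid.

No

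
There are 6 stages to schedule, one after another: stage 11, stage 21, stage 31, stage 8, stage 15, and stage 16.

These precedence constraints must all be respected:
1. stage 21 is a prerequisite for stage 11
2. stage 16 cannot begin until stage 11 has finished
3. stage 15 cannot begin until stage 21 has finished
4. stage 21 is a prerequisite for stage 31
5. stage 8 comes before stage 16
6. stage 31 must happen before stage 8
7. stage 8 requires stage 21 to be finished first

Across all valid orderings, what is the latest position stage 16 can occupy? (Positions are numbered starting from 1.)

No constraint forces any stage after stage 16, so it can be placed last, in position 6.

6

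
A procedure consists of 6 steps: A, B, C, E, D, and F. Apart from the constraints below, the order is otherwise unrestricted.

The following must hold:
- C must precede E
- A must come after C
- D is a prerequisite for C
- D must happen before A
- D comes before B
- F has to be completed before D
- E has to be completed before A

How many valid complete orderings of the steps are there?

4

F is the only step with nothing required before it, so every ordering starts there.
Enumerating by repeatedly choosing an available step (one whose prerequisites are all placed) gives 4 distinct complete orderings.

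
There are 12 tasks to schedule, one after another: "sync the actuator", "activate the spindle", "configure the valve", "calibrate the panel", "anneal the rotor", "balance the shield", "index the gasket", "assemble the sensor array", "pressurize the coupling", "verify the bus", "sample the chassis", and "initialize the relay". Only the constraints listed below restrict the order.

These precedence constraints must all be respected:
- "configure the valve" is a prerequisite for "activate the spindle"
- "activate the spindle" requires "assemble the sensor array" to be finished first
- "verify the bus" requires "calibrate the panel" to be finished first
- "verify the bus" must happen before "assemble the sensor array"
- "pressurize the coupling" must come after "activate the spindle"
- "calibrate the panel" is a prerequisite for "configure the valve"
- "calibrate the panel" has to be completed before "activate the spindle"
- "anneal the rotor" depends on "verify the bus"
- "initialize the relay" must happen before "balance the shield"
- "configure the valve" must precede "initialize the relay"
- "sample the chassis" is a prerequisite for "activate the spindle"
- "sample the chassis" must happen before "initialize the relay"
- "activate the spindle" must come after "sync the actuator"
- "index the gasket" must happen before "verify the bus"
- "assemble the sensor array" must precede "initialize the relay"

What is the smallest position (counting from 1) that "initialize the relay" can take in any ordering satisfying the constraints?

7

The tasks that are forced before "initialize the relay", directly or transitively, are "configure the valve", "calibrate the panel", "index the gasket", "assemble the sensor array", "verify the bus", "sample the chassis". That's 6 tasks.
With 6 mandatory predecessors, the earliest "initialize the relay" can sit is position 6+1 = 7, and placing just those 6 first achieves it.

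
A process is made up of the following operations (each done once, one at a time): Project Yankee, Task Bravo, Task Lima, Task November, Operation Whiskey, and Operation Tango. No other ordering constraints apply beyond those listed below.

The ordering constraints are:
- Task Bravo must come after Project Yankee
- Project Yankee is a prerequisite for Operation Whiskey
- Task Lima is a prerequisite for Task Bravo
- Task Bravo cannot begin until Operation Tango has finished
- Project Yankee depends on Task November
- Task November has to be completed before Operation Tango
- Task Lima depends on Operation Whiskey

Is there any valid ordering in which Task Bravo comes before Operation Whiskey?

No

The constraints give a chain Operation Whiskey → Task Lima → Task Bravo, which forces Operation Whiskey before Task Bravo.
So no valid ordering can have Task Bravo before Operation Whiskey.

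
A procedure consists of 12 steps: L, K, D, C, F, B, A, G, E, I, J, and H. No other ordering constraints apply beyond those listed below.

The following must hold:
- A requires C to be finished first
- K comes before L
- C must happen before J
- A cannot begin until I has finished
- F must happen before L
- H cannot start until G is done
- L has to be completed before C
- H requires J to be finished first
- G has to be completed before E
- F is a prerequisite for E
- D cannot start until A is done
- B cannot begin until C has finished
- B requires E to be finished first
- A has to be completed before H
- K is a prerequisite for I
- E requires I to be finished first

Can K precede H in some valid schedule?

Yes

K is actually forced before H by the constraints, so certainly some valid ordering has K first.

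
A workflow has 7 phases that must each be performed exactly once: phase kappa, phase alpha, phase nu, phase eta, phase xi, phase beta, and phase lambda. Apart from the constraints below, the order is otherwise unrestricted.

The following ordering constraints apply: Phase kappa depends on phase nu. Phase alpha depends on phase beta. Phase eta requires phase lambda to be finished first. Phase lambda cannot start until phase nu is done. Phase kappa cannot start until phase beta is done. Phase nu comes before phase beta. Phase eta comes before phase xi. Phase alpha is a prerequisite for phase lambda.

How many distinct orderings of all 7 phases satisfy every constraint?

Only phase nu has no prerequisites, so it must go first.
Enumerating by repeatedly choosing an available phase (one whose prerequisites are all placed) gives 5 distinct complete orderings.

5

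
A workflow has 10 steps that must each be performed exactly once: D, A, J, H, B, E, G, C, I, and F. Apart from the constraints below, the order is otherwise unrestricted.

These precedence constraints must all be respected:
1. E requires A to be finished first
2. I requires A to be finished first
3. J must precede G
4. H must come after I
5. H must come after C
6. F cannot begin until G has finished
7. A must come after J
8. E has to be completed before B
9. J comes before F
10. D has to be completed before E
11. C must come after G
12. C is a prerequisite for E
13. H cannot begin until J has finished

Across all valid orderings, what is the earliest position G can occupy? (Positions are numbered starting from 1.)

The only step forced before G (directly or transitively) is J.
So at minimum 1 step comes before G, putting G no earlier than position 2. That position is achievable by scheduling exactly that predecessor first.

2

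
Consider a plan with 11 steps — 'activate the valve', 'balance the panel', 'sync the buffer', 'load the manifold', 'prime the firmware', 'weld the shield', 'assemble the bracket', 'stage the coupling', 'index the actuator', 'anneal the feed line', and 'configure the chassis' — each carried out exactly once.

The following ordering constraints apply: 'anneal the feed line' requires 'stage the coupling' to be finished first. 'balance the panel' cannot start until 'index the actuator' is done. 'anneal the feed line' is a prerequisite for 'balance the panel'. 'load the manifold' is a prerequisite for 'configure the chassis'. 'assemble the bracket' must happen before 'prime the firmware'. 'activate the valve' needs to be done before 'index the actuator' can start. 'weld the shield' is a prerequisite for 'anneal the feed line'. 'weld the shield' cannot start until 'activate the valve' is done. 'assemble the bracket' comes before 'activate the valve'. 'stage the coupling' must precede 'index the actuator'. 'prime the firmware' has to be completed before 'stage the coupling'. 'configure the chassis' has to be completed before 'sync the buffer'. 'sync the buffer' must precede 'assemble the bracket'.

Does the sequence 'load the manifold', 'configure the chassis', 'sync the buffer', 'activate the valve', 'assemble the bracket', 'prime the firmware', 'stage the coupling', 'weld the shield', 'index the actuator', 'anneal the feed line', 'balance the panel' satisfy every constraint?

In the proposed order, 'activate the valve' appears before 'assemble the bracket'.
That contradicts the constraint that 'assemble the bracket' must precede 'activate the valve'.

No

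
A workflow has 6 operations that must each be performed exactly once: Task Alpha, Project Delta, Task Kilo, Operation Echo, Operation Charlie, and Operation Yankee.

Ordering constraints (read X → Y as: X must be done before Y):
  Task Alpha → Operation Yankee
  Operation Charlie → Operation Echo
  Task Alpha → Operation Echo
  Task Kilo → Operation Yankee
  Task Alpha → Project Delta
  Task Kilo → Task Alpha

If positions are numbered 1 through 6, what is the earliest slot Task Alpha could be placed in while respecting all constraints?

Working backwards through the constraints from Task Alpha, its only required predecessor is Task Kilo.
So at minimum 1 operation comes before Task Alpha, putting Task Alpha no earlier than position 2. That position is achievable by scheduling exactly that predecessor first.

2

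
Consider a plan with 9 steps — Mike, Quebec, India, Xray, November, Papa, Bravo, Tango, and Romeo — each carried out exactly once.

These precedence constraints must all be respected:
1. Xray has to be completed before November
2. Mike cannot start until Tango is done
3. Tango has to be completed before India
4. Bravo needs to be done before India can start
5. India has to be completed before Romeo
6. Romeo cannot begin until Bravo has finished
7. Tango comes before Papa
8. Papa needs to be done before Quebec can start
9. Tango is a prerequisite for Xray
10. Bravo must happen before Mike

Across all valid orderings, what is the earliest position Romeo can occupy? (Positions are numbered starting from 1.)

Working backwards through the constraints from Romeo, its full set of required predecessors is India, Bravo, Tango — 3 of them.
With 3 mandatory predecessors, the earliest Romeo can sit is position 3+1 = 4, and placing just those 3 first achieves it.

4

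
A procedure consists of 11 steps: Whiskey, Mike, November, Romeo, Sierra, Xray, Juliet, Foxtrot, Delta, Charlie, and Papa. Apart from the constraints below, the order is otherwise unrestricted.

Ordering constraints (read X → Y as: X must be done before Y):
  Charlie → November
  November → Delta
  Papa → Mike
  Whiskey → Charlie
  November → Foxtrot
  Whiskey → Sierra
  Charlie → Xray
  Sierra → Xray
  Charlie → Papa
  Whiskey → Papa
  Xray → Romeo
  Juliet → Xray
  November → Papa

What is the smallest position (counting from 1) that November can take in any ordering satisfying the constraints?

3

Every step that must precede November has to come before it. Tracing all chains that end at November, those steps are: Whiskey, Charlie — 2 in total.
With 2 mandatory predecessors, the earliest November can sit is position 2+1 = 3, and placing just those 2 first achieves it.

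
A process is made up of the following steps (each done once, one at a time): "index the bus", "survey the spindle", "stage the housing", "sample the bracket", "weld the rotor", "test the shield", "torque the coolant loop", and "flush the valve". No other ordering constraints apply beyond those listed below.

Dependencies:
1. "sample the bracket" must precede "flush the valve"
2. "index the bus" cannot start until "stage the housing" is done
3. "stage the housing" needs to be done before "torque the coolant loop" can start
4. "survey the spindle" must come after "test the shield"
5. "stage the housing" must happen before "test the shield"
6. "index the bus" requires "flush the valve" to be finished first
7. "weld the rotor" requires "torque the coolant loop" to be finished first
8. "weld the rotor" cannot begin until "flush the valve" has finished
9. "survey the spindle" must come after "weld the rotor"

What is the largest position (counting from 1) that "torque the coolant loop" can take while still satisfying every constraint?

6

The steps that are forced after "torque the coolant loop", directly or by a chain of constraints, are "survey the spindle", "weld the rotor". That's 2 steps.
With 2 mandatory successors out of 8 steps total, the latest slot for "torque the coolant loop" is 8−2 = 6, and it's reachable by doing all non-successors before "torque the coolant loop".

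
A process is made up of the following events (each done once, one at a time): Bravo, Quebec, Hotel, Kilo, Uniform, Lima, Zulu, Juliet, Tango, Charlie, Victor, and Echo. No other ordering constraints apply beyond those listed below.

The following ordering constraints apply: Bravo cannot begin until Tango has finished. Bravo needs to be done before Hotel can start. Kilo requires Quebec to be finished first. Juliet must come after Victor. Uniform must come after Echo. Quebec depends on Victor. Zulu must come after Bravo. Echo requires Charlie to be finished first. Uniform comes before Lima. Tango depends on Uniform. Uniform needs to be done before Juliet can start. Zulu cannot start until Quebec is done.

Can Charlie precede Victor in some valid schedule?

No chain of constraints runs from Victor to Charlie, so Victor is not required to come first.
That means at least one valid schedule has Charlie before Victor.

Yes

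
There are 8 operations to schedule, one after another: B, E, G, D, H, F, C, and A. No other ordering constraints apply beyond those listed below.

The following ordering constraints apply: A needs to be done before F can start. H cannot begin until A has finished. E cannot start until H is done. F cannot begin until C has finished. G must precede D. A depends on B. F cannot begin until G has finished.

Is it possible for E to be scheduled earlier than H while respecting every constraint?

The constraints give a chain H → E, which forces H before E.
So no valid ordering can have E before H.

No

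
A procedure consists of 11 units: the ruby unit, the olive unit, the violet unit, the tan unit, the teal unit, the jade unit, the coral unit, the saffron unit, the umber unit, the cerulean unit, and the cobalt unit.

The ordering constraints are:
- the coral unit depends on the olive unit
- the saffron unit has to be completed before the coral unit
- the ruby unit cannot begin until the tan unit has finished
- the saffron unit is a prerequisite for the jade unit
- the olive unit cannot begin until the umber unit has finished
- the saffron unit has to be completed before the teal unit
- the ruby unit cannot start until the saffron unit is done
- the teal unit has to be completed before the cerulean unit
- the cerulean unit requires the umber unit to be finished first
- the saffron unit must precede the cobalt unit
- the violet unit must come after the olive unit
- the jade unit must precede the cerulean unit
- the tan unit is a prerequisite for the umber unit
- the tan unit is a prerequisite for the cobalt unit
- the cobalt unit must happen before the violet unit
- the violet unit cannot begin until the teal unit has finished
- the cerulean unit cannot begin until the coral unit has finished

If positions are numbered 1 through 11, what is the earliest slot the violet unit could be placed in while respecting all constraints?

The units that are forced before the violet unit, directly or transitively, are the olive unit, the tan unit, the teal unit, the saffron unit, the umber unit, the cobalt unit. That's 6 units.
With 6 mandatory predecessors, the earliest the violet unit can sit is position 6+1 = 7, and placing just those 6 first achieves it.

7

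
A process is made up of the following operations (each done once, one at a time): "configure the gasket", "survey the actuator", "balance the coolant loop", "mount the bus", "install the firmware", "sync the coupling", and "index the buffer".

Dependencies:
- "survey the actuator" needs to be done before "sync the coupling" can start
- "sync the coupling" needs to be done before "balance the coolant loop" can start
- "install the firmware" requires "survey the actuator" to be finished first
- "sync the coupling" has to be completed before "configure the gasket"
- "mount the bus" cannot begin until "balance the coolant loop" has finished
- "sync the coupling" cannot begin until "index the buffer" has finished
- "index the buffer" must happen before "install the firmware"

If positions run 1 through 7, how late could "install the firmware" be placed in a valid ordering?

No constraint forces any operation after "install the firmware", so it can be placed last, in position 7.

7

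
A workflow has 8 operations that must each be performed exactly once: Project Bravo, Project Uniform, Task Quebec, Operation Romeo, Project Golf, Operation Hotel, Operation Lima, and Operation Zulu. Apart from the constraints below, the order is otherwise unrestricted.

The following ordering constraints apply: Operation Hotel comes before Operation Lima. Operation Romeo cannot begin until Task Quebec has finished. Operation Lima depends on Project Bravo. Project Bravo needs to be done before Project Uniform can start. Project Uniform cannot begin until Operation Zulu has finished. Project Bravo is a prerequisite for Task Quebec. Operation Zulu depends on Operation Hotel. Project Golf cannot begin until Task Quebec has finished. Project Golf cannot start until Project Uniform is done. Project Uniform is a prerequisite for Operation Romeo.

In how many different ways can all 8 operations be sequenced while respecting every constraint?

2 operations have no prerequisites (Project Bravo, Operation Hotel), so any of them could come first.
Systematically extending each partial ordering one operation at a time and counting, there are 102 complete orderings.

102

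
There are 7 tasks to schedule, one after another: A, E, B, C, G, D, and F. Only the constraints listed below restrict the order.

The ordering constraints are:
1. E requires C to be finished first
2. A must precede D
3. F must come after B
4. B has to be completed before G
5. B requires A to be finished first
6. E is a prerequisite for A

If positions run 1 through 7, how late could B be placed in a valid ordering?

5

The tasks that are forced after B, directly or by a chain of constraints, are G, F. That's 2 tasks.
So at least 2 tasks follow B, putting B no later than position 5. That position is achievable by scheduling everything else first.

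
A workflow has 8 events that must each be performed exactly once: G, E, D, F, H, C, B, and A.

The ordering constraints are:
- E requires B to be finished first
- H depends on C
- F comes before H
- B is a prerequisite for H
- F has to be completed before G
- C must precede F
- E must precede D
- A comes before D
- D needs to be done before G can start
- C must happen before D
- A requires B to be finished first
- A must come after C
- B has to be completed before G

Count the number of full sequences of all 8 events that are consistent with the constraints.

The events with no prerequisites are C, B; any of them can be placed first.
Systematically extending each partial ordering one event at a time and counting, there are 75 complete orderings.

75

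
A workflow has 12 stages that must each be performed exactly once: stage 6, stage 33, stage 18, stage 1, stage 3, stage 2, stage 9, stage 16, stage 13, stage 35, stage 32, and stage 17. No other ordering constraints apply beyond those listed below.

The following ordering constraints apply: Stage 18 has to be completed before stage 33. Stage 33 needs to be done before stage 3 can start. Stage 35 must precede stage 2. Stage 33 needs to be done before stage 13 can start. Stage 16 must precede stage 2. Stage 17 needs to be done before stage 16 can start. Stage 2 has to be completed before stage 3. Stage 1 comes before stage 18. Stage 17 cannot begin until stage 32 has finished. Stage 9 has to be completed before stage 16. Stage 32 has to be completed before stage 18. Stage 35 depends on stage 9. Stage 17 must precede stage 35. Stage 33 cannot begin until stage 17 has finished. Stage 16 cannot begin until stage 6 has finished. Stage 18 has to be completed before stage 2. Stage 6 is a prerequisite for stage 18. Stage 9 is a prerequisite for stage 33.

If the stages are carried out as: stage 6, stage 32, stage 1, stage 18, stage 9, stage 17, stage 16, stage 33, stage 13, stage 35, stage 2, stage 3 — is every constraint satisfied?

Checking each listed constraint against this order: for instance, stage 18 is in position 4 and stage 2 in position 11, so that constraint holds — and the remaining constraints check out the same way.

Yes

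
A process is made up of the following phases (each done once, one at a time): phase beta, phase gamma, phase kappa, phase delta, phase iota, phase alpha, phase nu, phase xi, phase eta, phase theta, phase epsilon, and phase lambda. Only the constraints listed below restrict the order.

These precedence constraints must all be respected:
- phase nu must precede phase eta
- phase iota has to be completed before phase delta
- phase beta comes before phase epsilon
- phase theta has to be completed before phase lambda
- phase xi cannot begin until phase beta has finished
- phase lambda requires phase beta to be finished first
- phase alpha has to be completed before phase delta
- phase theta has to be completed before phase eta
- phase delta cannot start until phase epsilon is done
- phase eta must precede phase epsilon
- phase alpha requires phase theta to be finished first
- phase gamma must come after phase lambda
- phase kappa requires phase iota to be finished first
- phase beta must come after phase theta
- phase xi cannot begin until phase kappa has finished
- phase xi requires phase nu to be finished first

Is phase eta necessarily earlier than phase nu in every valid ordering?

The constraints actually force phase nu before phase eta (via phase nu → phase eta), not the other way around.
So phase eta does not have to come before phase nu — it cannot.

No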